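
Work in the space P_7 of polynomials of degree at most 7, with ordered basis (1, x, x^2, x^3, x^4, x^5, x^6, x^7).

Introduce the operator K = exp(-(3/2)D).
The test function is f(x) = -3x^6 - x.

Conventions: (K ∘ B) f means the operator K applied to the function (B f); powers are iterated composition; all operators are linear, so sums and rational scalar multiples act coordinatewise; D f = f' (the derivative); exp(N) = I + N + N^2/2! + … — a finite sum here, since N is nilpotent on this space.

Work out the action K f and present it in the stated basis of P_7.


the image equals g(x) = -3x^6 + 27x^5 - (405/4)x^4 + (405/2)x^3 - (3645/16)x^2 + (2171/16)x - 2091/64

order-1 term: 27x^5 + 3/2
order-2 term: -(405/4)x^4
order-3 term: (405/2)x^3
order-4 term: -(3645/16)x^2
order-5 term: (2187/16)x
order-6 term: -2187/64
the series for exp(-(3/2)D) f terminates at order 6
exp(-(3/2)D) f = -3x^6 + 27x^5 - (405/4)x^4 + (405/2)x^3 - (3645/16)x^2 + (2171/16)x - 2091/64


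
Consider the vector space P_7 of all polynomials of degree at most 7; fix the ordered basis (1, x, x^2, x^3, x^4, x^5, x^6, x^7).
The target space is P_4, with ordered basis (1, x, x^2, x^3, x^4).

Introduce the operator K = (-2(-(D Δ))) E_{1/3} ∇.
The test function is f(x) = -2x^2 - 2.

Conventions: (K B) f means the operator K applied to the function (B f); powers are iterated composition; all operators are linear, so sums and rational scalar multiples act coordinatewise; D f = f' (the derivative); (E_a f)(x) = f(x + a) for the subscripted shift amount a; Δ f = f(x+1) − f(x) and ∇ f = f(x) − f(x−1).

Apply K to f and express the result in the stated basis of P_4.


the result is g(x) = 0

∇ f = -4x + 2
E_{1/3} ∇ f = -4x + 2/3
Δ (E_{1/3} ∇) f = -4
D Δ (E_{1/3} ∇) f = 0
(-(D Δ)) (E_{1/3} ∇) f = 0
(-2(-(D Δ))) (E_{1/3} ∇) f = 0


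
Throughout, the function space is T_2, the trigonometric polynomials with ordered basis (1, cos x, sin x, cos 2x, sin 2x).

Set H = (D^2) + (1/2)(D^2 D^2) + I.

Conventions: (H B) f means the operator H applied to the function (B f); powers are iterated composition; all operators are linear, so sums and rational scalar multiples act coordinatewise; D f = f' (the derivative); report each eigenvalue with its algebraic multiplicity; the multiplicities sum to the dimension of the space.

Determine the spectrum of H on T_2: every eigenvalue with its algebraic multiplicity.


λ = 1/2 (multiplicity 2), λ = 1 (multiplicity 1), λ = 5 (multiplicity 2)

image of 1: 1
image of cos x: (1/2)cos x
image of sin x: (1/2)sin x
image of cos 2x: 5cos 2x
image of sin 2x: 5sin 2x
the matrix is diagonal; its diagonal is (1, 1/2, 1/2, 5, 5)
for a triangular matrix the eigenvalues are the diagonal entries, with algebraic multiplicity their repetition count


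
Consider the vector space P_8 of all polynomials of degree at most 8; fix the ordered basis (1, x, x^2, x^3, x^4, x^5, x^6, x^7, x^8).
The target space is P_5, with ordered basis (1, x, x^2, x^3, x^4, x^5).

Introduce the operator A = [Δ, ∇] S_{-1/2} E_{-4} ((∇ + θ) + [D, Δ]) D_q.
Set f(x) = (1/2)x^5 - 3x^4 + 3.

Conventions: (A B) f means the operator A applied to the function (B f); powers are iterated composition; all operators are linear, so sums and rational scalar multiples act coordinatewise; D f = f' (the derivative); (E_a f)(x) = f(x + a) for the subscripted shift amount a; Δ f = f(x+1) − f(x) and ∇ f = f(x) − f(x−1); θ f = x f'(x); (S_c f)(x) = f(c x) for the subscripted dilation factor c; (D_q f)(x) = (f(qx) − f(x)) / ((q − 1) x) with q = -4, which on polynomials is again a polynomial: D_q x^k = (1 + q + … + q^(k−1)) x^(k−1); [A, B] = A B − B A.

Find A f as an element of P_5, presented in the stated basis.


D_q f = (205/2)x^4 + 153x^3
∇ D_q f = 410x^3 - 156x^2 - 49x + 101/2
θ D_q f = 410x^4 + 459x^3
(∇ + θ) D_q f = 410x^4 + 869x^3 - 156x^2 - 49x + 101/2
Δ D_q f = 410x^3 + 1074x^2 + 869x + 511/2
D Δ D_q f = 1230x^2 + 2148x + 869
D D_q f = 410x^3 + 459x^2
Δ D D_q f = 1230x^2 + 2148x + 869
[D, Δ] D_q f = 0
((∇ + θ) + [D, Δ]) D_q f = 410x^4 + 869x^3 - 156x^2 - 49x + 101/2
E_{-4} ((∇ + θ) + [D, Δ]) D_q f = 410x^4 - 5691x^3 + 28776x^2 - 62049x + 94189/2
S_{-1/2} E_{-4} ((∇ + θ) + [D, Δ]) D_q f = (205/8)x^4 + (5691/8)x^3 + 7194x^2 + (62049/2)x + 94189/2
∇ S_{-1/2} E_{-4} ((∇ + θ) + [D, Δ]) D_q f = (205/2)x^3 + (15843/8)x^2 + (98851/8)x + 98065/4
Δ ∇ S_{-1/2} E_{-4} ((∇ + θ) + [D, Δ]) D_q f = (615/2)x^2 + (17073/4)x + 57757/4
Δ S_{-1/2} E_{-4} ((∇ + θ) + [D, Δ]) D_q f = (205/2)x^3 + (18303/8)x^2 + (132997/8)x + 77911/2
∇ Δ S_{-1/2} E_{-4} ((∇ + θ) + [D, Δ]) D_q f = (615/2)x^2 + (17073/4)x + 57757/4
[Δ, ∇] S_{-1/2} E_{-4} ((∇ + θ) + [D, Δ]) D_q f = 0

the image equals g(x) = 0


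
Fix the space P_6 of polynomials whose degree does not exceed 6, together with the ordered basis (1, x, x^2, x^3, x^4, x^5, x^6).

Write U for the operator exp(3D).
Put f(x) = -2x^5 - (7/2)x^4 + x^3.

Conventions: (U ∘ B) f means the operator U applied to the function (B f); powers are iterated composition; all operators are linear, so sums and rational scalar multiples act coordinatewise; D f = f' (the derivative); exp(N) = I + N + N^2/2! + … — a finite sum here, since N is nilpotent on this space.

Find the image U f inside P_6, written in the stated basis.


order-1 term: -30x^4 - 42x^3 + 9x^2
order-2 term: -180x^3 - 189x^2 + 27x
order-3 term: -540x^2 - 378x + 27
order-4 term: -810x - 567/2
order-5 term: -486
the series for exp(3D) f terminates at order 5
exp(3D) f = -2x^5 - (67/2)x^4 - 221x^3 - 720x^2 - 1161x - 1485/2

the result is g(x) = -2x^5 - (67/2)x^4 - 221x^3 - 720x^2 - 1161x - 1485/2


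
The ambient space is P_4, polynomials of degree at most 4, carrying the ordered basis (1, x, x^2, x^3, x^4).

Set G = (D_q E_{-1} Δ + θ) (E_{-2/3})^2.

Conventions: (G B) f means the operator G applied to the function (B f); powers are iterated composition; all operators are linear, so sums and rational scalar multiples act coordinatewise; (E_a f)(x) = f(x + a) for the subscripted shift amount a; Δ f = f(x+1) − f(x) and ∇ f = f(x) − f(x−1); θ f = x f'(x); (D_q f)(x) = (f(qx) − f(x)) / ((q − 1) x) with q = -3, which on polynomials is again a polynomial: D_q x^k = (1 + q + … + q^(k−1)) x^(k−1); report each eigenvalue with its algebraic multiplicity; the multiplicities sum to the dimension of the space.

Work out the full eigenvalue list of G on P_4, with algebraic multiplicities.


image of 1: 0
image of x: x
image of x^2: 2x^2 - (8/3)x + 2
image of x^3: 3x^3 - 8x^2 - (2/3)x - 11
image of x^4: 4x^4 - 16x^3 + (148/3)x^2 + (932/27)x + 124/3
the matrix is upper triangular; its diagonal is (0, 1, 2, 3, 4)
for a triangular matrix the eigenvalues are the diagonal entries, with algebraic multiplicity their repetition count

λ = 0 (multiplicity 1), λ = 1 (multiplicity 1), λ = 2 (multiplicity 1), λ = 3 (multiplicity 1), λ = 4 (multiplicity 1)


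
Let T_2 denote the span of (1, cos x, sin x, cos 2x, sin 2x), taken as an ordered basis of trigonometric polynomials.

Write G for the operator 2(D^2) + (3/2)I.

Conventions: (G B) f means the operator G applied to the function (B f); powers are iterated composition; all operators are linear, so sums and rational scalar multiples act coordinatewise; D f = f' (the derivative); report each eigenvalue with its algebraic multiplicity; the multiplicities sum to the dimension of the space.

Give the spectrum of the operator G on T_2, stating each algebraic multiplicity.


image of 1: 3/2
image of cos x: -(1/2)cos x
image of sin x: -(1/2)sin x
image of cos 2x: -(13/2)cos 2x
image of sin 2x: -(13/2)sin 2x
the matrix is diagonal; its diagonal is (3/2, -1/2, -1/2, -13/2, -13/2)
for a triangular matrix the eigenvalues are the diagonal entries, with algebraic multiplicity their repetition count

λ = -13/2 (multiplicity 2), λ = -1/2 (multiplicity 2), λ = 3/2 (multiplicity 1)


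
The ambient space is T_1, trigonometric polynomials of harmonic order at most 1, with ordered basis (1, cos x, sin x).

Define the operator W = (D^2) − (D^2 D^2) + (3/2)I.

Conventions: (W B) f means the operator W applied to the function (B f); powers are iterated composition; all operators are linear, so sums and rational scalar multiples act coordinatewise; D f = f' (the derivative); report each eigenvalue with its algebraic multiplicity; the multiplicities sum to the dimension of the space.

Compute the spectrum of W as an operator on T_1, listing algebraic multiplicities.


image of 1: 3/2
image of cos x: -(1/2)cos x
image of sin x: -(1/2)sin x
the matrix is diagonal; its diagonal is (3/2, -1/2, -1/2)
for a triangular matrix the eigenvalues are the diagonal entries, with algebraic multiplicity their repetition count

λ = -1/2 (multiplicity 2), λ = 3/2 (multiplicity 1)


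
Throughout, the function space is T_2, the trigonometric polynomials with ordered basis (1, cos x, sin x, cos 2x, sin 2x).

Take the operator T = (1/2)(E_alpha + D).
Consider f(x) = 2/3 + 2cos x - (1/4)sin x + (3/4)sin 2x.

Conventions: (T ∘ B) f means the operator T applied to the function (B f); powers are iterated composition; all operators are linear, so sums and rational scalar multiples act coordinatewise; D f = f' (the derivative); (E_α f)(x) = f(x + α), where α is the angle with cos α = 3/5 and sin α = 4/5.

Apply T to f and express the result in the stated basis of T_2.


the result is g(x) = 1/3 + (3/8)cos x - (15/8)sin x + (111/100)cos 2x - (21/200)sin 2x

E_alpha f = 2/3 + cos x - (7/4)sin x + (18/25)cos 2x - (21/100)sin 2x
D f = -(1/4)cos x - 2sin x + (3/2)cos 2x
(E_alpha + D) f = 2/3 + (3/4)cos x - (15/4)sin x + (111/50)cos 2x - (21/100)sin 2x
((1/2)(E_alpha + D)) f = 1/3 + (3/8)cos x - (15/8)sin x + (111/100)cos 2x - (21/200)sin 2x


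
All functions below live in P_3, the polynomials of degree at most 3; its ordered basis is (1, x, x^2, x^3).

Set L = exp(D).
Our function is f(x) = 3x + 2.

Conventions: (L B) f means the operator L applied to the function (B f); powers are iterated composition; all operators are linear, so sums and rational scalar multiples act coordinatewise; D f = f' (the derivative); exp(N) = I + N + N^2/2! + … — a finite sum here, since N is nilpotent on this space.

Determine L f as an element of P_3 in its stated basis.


the result is g(x) = 3x + 5

order-1 term: 3
the series for exp(D) f terminates at order 1
exp(D) f = 3x + 5


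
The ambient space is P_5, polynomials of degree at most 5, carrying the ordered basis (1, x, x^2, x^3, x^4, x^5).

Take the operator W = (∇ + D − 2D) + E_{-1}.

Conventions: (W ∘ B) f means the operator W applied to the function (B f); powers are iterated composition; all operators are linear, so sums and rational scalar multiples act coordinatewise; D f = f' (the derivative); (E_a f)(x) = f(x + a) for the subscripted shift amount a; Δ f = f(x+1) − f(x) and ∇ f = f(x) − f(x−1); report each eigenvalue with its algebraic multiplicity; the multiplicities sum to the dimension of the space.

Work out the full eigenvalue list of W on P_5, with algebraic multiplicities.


image of 1: 1
image of x: x - 1
image of x^2: x^2 - 2x
image of x^3: x^3 - 3x^2
image of x^4: x^4 - 4x^3
image of x^5: x^5 - 5x^4
the matrix is upper triangular; its diagonal is (1, 1, 1, 1, 1, 1)
for a triangular matrix the eigenvalues are the diagonal entries, with algebraic multiplicity their repetition count

λ = 1 (multiplicity 6)


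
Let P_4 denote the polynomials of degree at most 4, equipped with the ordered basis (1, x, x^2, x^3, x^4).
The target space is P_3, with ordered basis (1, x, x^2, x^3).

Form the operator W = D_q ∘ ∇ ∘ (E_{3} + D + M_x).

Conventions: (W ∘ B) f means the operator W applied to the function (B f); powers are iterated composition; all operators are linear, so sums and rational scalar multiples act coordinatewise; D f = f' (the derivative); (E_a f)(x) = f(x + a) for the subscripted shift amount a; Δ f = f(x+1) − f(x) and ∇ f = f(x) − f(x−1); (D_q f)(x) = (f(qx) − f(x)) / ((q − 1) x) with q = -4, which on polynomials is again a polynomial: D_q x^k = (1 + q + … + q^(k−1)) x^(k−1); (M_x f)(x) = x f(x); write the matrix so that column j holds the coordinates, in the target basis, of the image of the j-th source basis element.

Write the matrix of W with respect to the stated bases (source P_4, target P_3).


image of 1: 0
image of x: 2
image of x^2: -9x - 1
image of x^3: 52x^2 + 9x + 25
image of x^4: -255x^3 - 78x^2 - 156x + 59
each image's coordinates form column j of the matrix

the matrix is [[0, 2, -1, 25, 59]; [0, 0, -9, 9, -156]; [0, 0, 0, 52, -78]; [0, 0, 0, 0, -255]] (rows listed top to bottom)


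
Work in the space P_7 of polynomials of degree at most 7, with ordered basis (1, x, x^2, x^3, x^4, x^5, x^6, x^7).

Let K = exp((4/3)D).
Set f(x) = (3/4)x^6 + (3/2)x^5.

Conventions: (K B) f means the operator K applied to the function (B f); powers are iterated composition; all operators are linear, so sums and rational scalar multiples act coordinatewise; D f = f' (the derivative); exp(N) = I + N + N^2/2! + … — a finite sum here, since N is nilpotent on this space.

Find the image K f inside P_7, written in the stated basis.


order-1 term: 6x^5 + 10x^4
order-2 term: 20x^4 + (80/3)x^3
order-3 term: (320/9)x^3 + (320/9)x^2
order-4 term: (320/9)x^2 + (640/27)x
order-5 term: (512/27)x + 512/81
order-6 term: 1024/243
the series for exp((4/3)D) f terminates at order 6
exp((4/3)D) f = (3/4)x^6 + (15/2)x^5 + 30x^4 + (560/9)x^3 + (640/9)x^2 + (128/3)x + 2560/243

the image equals g(x) = (3/4)x^6 + (15/2)x^5 + 30x^4 + (560/9)x^3 + (640/9)x^2 + (128/3)x + 2560/243


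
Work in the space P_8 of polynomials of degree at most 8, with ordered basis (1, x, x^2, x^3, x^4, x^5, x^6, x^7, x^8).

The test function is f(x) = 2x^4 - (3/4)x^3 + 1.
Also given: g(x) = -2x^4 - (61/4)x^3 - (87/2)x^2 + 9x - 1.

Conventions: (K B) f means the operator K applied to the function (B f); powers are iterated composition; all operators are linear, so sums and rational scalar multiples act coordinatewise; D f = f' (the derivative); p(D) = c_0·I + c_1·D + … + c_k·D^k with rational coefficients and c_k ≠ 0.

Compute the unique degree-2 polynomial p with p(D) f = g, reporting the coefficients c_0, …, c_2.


p(D) = -I − 2·D − 2·D^2, i.e. c_0 = -1, c_1 = -2, c_2 = -2

D^0 f = 2x^4 - (3/4)x^3 + 1
D^1 f = 8x^3 - (9/4)x^2
D^2 f = 24x^2 - (9/2)x
matching coefficients of g against c_0 f + c_1 Df + … from the top degree down determines the c_i
solution: c_0 = -1, c_1 = -2, c_2 = -2


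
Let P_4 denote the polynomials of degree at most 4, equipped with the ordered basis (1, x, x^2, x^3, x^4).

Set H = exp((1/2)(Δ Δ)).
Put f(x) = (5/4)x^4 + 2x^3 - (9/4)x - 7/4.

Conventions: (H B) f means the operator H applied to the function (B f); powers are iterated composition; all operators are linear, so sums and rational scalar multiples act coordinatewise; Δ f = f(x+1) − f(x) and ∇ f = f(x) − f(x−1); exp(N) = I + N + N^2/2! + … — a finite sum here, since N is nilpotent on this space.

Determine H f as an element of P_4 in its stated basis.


the result is g(x) = (5/4)x^4 + 2x^3 + (15/2)x^2 + (75/4)x + 67/4

order-1 term: (15/2)x^2 + 21x + 59/4
order-2 term: 15/4
the series for exp((1/2)(Δ Δ)) f terminates at order 2
exp((1/2)(Δ Δ)) f = (5/4)x^4 + 2x^3 + (15/2)x^2 + (75/4)x + 67/4


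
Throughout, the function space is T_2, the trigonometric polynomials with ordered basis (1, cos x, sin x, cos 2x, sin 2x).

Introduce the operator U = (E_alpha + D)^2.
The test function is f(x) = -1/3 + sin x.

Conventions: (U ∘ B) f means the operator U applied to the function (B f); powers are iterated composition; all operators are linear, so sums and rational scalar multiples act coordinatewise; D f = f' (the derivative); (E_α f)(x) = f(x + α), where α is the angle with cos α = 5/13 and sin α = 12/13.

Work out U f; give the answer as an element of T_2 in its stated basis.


E_alpha f = -1/3 + (12/13)cos x + (5/13)sin x
D f = cos x
(E_alpha + D) f = -1/3 + (25/13)cos x + (5/13)sin x
E_alpha (E_alpha + D) f = -1/3 + (185/169)cos x - (275/169)sin x
D (E_alpha + D) f = (5/13)cos x - (25/13)sin x
(E_alpha + D) (E_alpha + D) f = -1/3 + (250/169)cos x - (600/169)sin x

the result is g(x) = -1/3 + (250/169)cos x - (600/169)sin x


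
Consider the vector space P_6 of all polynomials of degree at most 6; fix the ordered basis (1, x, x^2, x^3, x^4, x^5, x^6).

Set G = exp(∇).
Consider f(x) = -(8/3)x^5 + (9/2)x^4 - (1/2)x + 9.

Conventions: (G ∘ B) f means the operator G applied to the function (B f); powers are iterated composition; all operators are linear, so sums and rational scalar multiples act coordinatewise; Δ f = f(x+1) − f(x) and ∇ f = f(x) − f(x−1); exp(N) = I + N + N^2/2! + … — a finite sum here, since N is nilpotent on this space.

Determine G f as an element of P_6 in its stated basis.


order-1 term: -(40/3)x^4 + (134/3)x^3 - (161/3)x^2 + (94/3)x - 23/3
order-2 term: -(80/3)x^3 + 107x^2 - (442/3)x + 143/2
order-3 term: -(80/3)x^2 + 98x - 281/3
order-4 term: -(40/3)x + 187/6
order-5 term: -8/3
the series for exp(∇) f terminates at order 5
exp(∇) f = -(8/3)x^5 - (53/6)x^4 + 18x^3 + (80/3)x^2 - (191/6)x + 23/3

the result is g(x) = -(8/3)x^5 - (53/6)x^4 + 18x^3 + (80/3)x^2 - (191/6)x + 23/3


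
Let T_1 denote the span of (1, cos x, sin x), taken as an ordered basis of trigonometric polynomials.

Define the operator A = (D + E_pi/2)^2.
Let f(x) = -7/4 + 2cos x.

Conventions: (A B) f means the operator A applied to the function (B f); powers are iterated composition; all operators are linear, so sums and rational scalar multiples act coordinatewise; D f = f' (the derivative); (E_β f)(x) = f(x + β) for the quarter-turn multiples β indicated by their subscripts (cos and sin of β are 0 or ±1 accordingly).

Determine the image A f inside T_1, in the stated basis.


D f = -2sin x
E_pi/2 f = -7/4 - 2sin x
(D + E_pi/2) f = -7/4 - 4sin x
D (D + E_pi/2) f = -4cos x
E_pi/2 (D + E_pi/2) f = -7/4 - 4cos x
(D + E_pi/2) (D + E_pi/2) f = -7/4 - 8cos x

the image equals g(x) = -7/4 - 8cos x


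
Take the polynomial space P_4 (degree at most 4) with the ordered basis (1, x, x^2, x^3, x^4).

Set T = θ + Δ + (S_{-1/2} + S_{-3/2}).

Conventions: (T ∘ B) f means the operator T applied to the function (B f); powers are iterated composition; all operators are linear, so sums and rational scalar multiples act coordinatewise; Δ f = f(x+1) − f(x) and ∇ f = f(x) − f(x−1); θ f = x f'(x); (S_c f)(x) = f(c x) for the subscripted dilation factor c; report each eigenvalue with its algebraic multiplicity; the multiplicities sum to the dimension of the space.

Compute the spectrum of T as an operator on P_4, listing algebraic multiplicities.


λ = -1 (multiplicity 1), λ = -1/2 (multiplicity 1), λ = 2 (multiplicity 1), λ = 9/2 (multiplicity 1), λ = 73/8 (multiplicity 1)

image of 1: 2
image of x: -x + 1
image of x^2: (9/2)x^2 + 2x + 1
image of x^3: -(1/2)x^3 + 3x^2 + 3x + 1
image of x^4: (73/8)x^4 + 4x^3 + 6x^2 + 4x + 1
the matrix is upper triangular; its diagonal is (2, -1, 9/2, -1/2, 73/8)
for a triangular matrix the eigenvalues are the diagonal entries, with algebraic multiplicity their repetition count


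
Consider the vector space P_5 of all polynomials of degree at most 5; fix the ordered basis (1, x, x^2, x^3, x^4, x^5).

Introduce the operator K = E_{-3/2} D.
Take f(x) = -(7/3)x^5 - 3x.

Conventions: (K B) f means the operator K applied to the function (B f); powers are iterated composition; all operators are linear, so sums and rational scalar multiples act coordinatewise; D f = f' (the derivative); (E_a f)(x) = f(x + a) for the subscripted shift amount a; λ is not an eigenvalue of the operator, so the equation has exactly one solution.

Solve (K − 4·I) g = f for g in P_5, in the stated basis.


the result is g(x) = (7/12)x^5 + (35/48)x^4 - (175/48)x^3 + (245/64)x^2 + (761/128)x - 3229/512

write g with unknown coordinates in the stated basis and equate coefficients in (K − 4·I) g = f
solving from the highest basis element down gives g = (7/12)x^5 + (35/48)x^4 - (175/48)x^3 + (245/64)x^2 + (761/128)x - 3229/512
check: K g = (35/12)x^4 - (175/12)x^3 + (245/16)x^2 + (665/32)x - 3229/128
so K g − 4·g = -(7/3)x^5 - 3x = f ✓


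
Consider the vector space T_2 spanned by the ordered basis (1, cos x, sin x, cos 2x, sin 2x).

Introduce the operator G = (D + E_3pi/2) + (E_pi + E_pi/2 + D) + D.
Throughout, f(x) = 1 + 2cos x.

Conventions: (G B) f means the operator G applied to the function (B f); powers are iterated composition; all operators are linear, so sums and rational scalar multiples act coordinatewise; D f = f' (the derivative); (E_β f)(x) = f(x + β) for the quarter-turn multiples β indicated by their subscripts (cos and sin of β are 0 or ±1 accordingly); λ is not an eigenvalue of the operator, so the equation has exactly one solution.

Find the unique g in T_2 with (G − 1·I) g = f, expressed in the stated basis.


write g with unknown coordinates in the stated basis and equate coefficients in (G − 1·I) g = f
solving from the highest basis element down gives g = 1/2 - (4/13)cos x + (6/13)sin x
check: G g = 3/2 + (22/13)cos x + (6/13)sin x
so G g − 1·g = 1 + 2cos x = f ✓

g(x) = 1/2 - (4/13)cos x + (6/13)sin x


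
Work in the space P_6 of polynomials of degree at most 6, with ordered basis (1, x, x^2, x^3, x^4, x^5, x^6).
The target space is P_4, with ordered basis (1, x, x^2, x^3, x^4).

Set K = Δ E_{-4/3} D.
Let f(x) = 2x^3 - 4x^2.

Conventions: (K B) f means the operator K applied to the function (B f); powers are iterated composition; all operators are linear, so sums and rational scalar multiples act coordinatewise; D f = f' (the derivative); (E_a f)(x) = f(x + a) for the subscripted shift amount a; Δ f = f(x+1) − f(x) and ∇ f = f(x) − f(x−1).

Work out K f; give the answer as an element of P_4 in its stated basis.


D f = 6x^2 - 8x
E_{-4/3} D f = 6x^2 - 24x + 64/3
Δ E_{-4/3} D f = 12x - 18

the result is g(x) = 12x - 18


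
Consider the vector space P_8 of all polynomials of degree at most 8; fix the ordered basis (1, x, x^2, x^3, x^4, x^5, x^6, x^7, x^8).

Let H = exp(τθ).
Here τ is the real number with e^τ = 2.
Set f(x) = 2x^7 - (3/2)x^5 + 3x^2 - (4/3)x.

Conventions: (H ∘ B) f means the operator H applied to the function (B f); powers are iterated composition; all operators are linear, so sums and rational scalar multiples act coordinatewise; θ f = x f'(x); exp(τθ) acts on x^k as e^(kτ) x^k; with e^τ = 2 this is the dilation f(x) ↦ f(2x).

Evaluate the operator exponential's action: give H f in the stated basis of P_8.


exp(τθ) x^k = e^(kτ) x^k; with e^τ = 2 this sends x^k to 2^k x^k
x ↦ 2 x
x^2 ↦ 4 x^2
x^5 ↦ 32 x^5
x^7 ↦ 128 x^7
applying this coordinatewise to f: exp(τθ) f = 256x^7 - 48x^5 + 12x^2 - (8/3)x

the image equals g(x) = 256x^7 - 48x^5 + 12x^2 - (8/3)x


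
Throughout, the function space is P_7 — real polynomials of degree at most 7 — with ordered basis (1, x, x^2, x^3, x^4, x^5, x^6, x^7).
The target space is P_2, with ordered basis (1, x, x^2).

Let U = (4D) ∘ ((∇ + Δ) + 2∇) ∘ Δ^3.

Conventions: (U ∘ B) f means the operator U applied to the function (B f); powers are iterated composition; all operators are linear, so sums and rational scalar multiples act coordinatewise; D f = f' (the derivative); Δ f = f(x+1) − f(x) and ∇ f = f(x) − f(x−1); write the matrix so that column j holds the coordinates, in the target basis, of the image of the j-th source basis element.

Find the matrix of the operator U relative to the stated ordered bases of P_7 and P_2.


image of 1: 0
image of x: 0
image of x^2: 0
image of x^3: 0
image of x^4: 0
image of x^5: 1920
image of x^6: 11520x + 14400
image of x^7: 40320x^2 + 100800x + 84000
each image's coordinates form column j of the matrix

the matrix is [[0, 0, 0, 0, 0, 1920, 14400, 84000]; [0, 0, 0, 0, 0, 0, 11520, 100800]; [0, 0, 0, 0, 0, 0, 0, 40320]] (rows listed top to bottom)


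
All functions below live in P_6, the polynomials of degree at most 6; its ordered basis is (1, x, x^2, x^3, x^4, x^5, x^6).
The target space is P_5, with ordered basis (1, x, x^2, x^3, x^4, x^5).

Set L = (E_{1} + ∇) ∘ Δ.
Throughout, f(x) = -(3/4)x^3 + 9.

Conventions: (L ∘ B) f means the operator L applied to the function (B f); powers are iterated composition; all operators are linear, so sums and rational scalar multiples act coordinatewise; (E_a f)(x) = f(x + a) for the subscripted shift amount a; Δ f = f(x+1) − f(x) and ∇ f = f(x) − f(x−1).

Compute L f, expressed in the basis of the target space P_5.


Δ f = -(9/4)x^2 - (9/4)x - 3/4
E_{1} Δ f = -(9/4)x^2 - (27/4)x - 21/4
∇ Δ f = -(9/2)x
(E_{1} + ∇) Δ f = -(9/4)x^2 - (45/4)x - 21/4

the result is g(x) = -(9/4)x^2 - (45/4)x - 21/4


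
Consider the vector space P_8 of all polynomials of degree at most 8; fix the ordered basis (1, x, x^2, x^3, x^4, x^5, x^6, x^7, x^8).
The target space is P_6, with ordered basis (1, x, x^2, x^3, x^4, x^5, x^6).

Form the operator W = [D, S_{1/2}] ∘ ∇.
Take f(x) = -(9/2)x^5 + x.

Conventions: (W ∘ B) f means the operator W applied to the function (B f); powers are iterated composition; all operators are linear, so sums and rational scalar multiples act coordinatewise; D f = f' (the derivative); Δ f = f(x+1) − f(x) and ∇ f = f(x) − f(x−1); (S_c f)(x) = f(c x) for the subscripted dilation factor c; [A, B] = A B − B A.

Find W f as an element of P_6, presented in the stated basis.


the image equals g(x) = (45/8)x^3 - (135/8)x^2 + (45/2)x - 45/4

∇ f = -(45/2)x^4 + 45x^3 - 45x^2 + (45/2)x - 7/2
S_{1/2} ∇ f = -(45/32)x^4 + (45/8)x^3 - (45/4)x^2 + (45/4)x - 7/2
D S_{1/2} ∇ f = -(45/8)x^3 + (135/8)x^2 - (45/2)x + 45/4
D ∇ f = -90x^3 + 135x^2 - 90x + 45/2
S_{1/2} D ∇ f = -(45/4)x^3 + (135/4)x^2 - 45x + 45/2
[D, S_{1/2}] ∇ f = (45/8)x^3 - (135/8)x^2 + (45/2)x - 45/4


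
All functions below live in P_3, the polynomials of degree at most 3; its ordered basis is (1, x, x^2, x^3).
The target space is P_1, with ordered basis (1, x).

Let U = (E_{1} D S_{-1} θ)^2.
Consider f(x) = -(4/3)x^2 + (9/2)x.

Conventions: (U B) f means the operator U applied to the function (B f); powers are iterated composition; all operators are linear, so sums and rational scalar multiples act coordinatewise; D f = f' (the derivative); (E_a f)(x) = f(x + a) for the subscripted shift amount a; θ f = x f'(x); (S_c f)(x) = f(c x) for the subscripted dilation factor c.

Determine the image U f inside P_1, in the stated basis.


θ f = -(8/3)x^2 + (9/2)x
S_{-1} θ f = -(8/3)x^2 - (9/2)x
D S_{-1} θ f = -(16/3)x - 9/2
E_{1} (D S_{-1} θ) f = -(16/3)x - 59/6
θ (E_{1} D S_{-1} θ) f = -(16/3)x
S_{-1} θ (E_{1} D S_{-1} θ) f = (16/3)x
D S_{-1} θ (E_{1} D S_{-1} θ) f = 16/3
E_{1} (D S_{-1} θ) (E_{1} D S_{-1} θ) f = 16/3

g(x) = 16/3


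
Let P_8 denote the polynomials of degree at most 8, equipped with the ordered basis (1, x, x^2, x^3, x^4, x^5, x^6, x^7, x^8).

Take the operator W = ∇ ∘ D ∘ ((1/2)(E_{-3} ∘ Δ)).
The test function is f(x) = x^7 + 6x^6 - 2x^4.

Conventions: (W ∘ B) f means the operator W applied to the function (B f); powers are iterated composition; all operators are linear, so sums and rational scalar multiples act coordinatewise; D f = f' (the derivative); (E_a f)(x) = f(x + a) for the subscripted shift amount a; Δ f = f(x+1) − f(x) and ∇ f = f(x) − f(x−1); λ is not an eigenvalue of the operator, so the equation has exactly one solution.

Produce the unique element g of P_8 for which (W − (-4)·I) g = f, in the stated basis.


write g with unknown coordinates in the stated basis and equate coefficients in (W − (-4)·I) g = f
solving from the highest basis element down gives g = (1/4)x^7 + (3/2)x^6 - (113/16)x^4 + (225/4)x^3 - (2535/16)x^2 + (2409/16)x - 889/16
check: W g = (105/4)x^4 - 225x^3 + (2535/4)x^2 - (2409/4)x + 889/4
so W g − (-4)·g = x^7 + 6x^6 - 2x^4 = f ✓

the image equals g(x) = (1/4)x^7 + (3/2)x^6 - (113/16)x^4 + (225/4)x^3 - (2535/16)x^2 + (2409/16)x - 889/16


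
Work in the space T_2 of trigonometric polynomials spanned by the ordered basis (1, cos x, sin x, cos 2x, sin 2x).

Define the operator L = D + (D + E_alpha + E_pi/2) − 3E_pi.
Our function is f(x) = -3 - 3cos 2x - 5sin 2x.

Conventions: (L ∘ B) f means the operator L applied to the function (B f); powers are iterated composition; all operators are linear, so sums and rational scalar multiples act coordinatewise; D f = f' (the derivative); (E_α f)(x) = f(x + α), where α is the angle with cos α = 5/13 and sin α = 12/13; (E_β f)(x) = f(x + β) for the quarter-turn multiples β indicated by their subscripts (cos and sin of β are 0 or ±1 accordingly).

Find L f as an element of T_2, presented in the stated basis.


D f = -10cos 2x + 6sin 2x
D f = -10cos 2x + 6sin 2x
E_alpha f = -3 - (243/169)cos 2x + (955/169)sin 2x
E_pi/2 f = -3 + 3cos 2x + 5sin 2x
(D + E_alpha + E_pi/2) f = -6 - (1426/169)cos 2x + (2814/169)sin 2x
E_pi f = -3 - 3cos 2x - 5sin 2x
(-3E_pi) f = 9 + 9cos 2x + 15sin 2x
(D + (D + E_alpha + E_pi/2) − 3E_pi) f = 3 - (1595/169)cos 2x + (6363/169)sin 2x

the image equals g(x) = 3 - (1595/169)cos 2x + (6363/169)sin 2x


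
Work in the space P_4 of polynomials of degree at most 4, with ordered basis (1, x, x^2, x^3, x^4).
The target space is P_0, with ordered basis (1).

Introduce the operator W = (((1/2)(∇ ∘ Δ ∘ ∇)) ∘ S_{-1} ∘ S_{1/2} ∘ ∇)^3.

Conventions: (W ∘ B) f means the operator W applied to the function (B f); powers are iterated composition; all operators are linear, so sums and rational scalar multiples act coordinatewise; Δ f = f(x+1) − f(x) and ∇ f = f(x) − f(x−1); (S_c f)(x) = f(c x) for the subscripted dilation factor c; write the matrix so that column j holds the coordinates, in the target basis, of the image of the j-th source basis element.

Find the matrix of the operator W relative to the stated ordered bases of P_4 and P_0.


the matrix is [[0, 0, 0, 0, 0]] (rows listed top to bottom)

image of 1: 0
image of x: 0
image of x^2: 0
image of x^3: 0
image of x^4: 0
each image's coordinates form column j of the matrix


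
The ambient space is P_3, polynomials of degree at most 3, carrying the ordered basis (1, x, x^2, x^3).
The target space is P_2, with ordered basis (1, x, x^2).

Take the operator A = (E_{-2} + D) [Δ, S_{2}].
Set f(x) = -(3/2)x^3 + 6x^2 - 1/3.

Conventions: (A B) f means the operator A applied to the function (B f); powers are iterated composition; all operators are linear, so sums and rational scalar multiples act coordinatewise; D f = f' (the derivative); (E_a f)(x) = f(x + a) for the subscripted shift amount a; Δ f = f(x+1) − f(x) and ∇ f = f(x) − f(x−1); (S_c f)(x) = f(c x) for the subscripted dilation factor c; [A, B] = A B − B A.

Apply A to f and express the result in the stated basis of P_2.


S_{2} f = -12x^3 + 24x^2 - 1/3
Δ S_{2} f = -36x^2 + 12x + 12
Δ f = -(9/2)x^2 + (15/2)x + 9/2
S_{2} Δ f = -18x^2 + 15x + 9/2
[Δ, S_{2}] f = -18x^2 - 3x + 15/2
E_{-2} [Δ, S_{2}] f = -18x^2 + 69x - 117/2
D [Δ, S_{2}] f = -36x - 3
(E_{-2} + D) [Δ, S_{2}] f = -18x^2 + 33x - 123/2

the image equals g(x) = -18x^2 + 33x - 123/2


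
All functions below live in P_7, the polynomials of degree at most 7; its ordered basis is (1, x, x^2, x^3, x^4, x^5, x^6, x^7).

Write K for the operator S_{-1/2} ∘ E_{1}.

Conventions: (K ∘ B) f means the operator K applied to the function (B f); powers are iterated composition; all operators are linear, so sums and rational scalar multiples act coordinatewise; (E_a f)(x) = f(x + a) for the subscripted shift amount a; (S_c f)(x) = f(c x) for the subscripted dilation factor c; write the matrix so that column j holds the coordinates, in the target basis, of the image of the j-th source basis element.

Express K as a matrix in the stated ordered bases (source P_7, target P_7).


the matrix is [[1, 1, 1, 1, 1, 1, 1, 1]; [0, -1/2, -1, -3/2, -2, -5/2, -3, -7/2]; [0, 0, 1/4, 3/4, 3/2, 5/2, 15/4, 21/4]; [0, 0, 0, -1/8, -1/2, -5/4, -5/2, -35/8]; [0, 0, 0, 0, 1/16, 5/16, 15/16, 35/16]; [0, 0, 0, 0, 0, -1/32, -3/16, -21/32]; [0, 0, 0, 0, 0, 0, 1/64, 7/64]; [0, 0, 0, 0, 0, 0, 0, -1/128]] (rows listed top to bottom)

image of 1: 1
image of x: -(1/2)x + 1
image of x^2: (1/4)x^2 - x + 1
image of x^3: -(1/8)x^3 + (3/4)x^2 - (3/2)x + 1
image of x^4: (1/16)x^4 - (1/2)x^3 + (3/2)x^2 - 2x + 1
image of x^5: -(1/32)x^5 + (5/16)x^4 - (5/4)x^3 + (5/2)x^2 - (5/2)x + 1
image of x^6: (1/64)x^6 - (3/16)x^5 + (15/16)x^4 - (5/2)x^3 + (15/4)x^2 - 3x + 1
image of x^7: -(1/128)x^7 + (7/64)x^6 - (21/32)x^5 + (35/16)x^4 - (35/8)x^3 + (21/4)x^2 - (7/2)x + 1
each image's coordinates form column j of the matrix


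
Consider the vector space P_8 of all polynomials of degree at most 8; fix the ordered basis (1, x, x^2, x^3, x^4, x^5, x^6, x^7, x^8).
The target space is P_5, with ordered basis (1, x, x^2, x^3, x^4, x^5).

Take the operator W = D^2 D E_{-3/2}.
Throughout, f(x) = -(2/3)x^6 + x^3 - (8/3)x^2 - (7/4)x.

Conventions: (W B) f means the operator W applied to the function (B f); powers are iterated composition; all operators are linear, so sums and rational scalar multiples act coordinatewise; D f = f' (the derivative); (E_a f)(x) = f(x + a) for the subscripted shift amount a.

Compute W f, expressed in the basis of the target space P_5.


g(x) = -80x^3 + 360x^2 - 540x + 276

E_{-3/2} f = -(2/3)x^6 + 6x^5 - (45/2)x^4 + 46x^3 - (1387/24)x^2 + (347/8)x - 459/32
D E_{-3/2} f = -4x^5 + 30x^4 - 90x^3 + 138x^2 - (1387/12)x + 347/8
D D E_{-3/2} f = -20x^4 + 120x^3 - 270x^2 + 276x - 1387/12
D D D E_{-3/2} f = -80x^3 + 360x^2 - 540x + 276


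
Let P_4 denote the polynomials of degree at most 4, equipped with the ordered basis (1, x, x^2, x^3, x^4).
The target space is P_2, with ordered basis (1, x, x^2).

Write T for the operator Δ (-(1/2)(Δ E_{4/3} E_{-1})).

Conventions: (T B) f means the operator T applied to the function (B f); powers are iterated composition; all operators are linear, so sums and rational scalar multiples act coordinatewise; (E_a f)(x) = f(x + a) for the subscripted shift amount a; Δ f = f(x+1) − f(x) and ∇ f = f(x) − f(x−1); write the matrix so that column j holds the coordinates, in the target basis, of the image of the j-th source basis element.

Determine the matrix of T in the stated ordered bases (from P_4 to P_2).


image of 1: 0
image of x: 0
image of x^2: -1
image of x^3: -3x - 4
image of x^4: -6x^2 - 16x - 35/3
each image's coordinates form column j of the matrix

the matrix is [[0, 0, -1, -4, -35/3]; [0, 0, 0, -3, -16]; [0, 0, 0, 0, -6]] (rows listed top to bottom)


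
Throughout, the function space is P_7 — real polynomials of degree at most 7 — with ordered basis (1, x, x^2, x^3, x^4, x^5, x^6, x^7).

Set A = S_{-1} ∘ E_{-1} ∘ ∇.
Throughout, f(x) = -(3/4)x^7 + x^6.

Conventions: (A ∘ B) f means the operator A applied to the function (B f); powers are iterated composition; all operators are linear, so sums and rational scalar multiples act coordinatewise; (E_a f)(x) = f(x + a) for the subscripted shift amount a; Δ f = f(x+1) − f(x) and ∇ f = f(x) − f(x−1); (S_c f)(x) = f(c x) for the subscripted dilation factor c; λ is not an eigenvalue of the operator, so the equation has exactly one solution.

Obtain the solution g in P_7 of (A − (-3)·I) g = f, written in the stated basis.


the result is g(x) = -(1/4)x^7 + (11/12)x^6 + (85/12)x^5 + (805/36)x^4 + (4915/108)x^3 + (5009/108)x^2 + (6349/324)x + 2045/972

write g with unknown coordinates in the stated basis and equate coefficients in (A − (-3)·I) g = f
solving from the highest basis element down gives g = -(1/4)x^7 + (11/12)x^6 + (85/12)x^5 + (805/36)x^4 + (4915/108)x^3 + (5009/108)x^2 + (6349/324)x + 2045/972
check: A g = -(7/4)x^6 - (85/4)x^5 - (805/12)x^4 - (4915/36)x^3 - (5009/36)x^2 - (6349/108)x - 2045/324
so A g − (-3)·g = -(3/4)x^7 + x^6 = f ✓


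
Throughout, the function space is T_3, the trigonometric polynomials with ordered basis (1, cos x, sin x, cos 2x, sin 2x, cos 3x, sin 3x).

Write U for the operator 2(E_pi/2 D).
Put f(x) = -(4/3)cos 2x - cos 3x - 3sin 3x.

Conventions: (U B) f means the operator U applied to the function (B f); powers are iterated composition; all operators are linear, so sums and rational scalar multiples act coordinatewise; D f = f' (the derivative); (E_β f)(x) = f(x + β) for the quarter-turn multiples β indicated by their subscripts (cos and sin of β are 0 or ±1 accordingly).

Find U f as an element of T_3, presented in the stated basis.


D f = (8/3)sin 2x - 9cos 3x + 3sin 3x
E_pi/2 D f = -(8/3)sin 2x - 3cos 3x - 9sin 3x
(2(E_pi/2 D)) f = -(16/3)sin 2x - 6cos 3x - 18sin 3x

g(x) = -(16/3)sin 2x - 6cos 3x - 18sin 3x


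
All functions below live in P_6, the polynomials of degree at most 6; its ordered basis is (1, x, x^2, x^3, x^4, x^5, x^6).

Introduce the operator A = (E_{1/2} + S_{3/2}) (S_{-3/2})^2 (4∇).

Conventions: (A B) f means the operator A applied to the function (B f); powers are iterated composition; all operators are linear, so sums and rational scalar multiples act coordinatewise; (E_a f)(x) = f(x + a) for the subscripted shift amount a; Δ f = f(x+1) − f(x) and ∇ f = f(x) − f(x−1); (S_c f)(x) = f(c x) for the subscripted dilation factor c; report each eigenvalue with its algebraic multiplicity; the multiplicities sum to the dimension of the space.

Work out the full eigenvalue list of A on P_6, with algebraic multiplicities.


λ = 0 (multiplicity 7)

image of 1: 0
image of x: 8
image of x^2: 45x + 1
image of x^3: (3159/16)x^2 - (27/4)x + 155/16
image of x^4: (25515/32)x^3 - (243/2)x^2 + (1683/16)x + 77/32
image of x^5: (3182085/1024)x^4 - (61965/64)x^3 + (95175/128)x^2 + (585/128)x + 11477/1024
image of x^6: (48715425/4096)x^5 - (6003315/1024)x^4 + (1119015/256)x^3 - (100845/512)x^2 + (365175/2048)x + 16831/4096
the matrix is upper triangular; its diagonal is (0, 0, 0, 0, 0, 0, 0)
for a triangular matrix the eigenvalues are the diagonal entries, with algebraic multiplicity their repetition count


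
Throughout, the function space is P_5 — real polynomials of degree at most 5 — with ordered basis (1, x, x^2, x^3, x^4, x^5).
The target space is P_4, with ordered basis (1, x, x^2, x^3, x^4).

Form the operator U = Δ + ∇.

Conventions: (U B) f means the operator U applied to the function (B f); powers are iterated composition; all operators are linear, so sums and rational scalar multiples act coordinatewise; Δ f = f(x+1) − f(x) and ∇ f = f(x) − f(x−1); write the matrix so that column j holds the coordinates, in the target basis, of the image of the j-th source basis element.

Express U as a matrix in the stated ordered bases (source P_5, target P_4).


the matrix is [[0, 2, 0, 2, 0, 2]; [0, 0, 4, 0, 8, 0]; [0, 0, 0, 6, 0, 20]; [0, 0, 0, 0, 8, 0]; [0, 0, 0, 0, 0, 10]] (rows listed top to bottom)

image of 1: 0
image of x: 2
image of x^2: 4x
image of x^3: 6x^2 + 2
image of x^4: 8x^3 + 8x
image of x^5: 10x^4 + 20x^2 + 2
each image's coordinates form column j of the matrix


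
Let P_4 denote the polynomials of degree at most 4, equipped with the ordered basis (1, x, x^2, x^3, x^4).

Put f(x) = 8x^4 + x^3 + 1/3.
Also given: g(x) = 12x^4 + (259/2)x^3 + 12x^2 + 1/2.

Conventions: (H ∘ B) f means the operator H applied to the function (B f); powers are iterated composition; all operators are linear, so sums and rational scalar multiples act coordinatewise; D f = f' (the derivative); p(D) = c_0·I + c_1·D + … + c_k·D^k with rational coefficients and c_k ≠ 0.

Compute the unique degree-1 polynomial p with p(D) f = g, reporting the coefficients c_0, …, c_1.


D^0 f = 8x^4 + x^3 + 1/3
D^1 f = 32x^3 + 3x^2
matching coefficients of g against c_0 f + c_1 Df + … from the top degree down determines the c_i
solution: c_0 = 3/2, c_1 = 4

c_0 = 3/2, c_1 = 4


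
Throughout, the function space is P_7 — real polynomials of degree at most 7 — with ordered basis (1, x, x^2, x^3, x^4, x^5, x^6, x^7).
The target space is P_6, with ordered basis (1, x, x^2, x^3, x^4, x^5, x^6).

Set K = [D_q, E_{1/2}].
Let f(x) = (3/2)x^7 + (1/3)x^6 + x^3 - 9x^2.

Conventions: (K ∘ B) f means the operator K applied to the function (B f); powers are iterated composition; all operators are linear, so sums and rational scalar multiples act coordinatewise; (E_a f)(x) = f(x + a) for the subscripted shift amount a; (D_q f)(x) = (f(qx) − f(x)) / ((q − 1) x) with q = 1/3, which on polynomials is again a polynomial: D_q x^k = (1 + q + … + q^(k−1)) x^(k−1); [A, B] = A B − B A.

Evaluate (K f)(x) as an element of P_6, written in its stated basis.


E_{1/2} f = (3/2)x^7 + (67/12)x^6 + (71/8)x^5 + (125/16)x^4 + (491/96)x^3 - (397/64)x^2 - (1027/128)x - 1619/768
D_q E_{1/2} f = (1093/486)x^6 + (6097/729)x^5 + (8591/648)x^4 + (625/54)x^3 + (6383/864)x^2 - (397/48)x - 1027/128
D_q f = (1093/486)x^6 + (364/729)x^5 + (13/9)x^2 - 12x
E_{1/2} D_q f = (1093/486)x^6 + (10565/1458)x^5 + (56465/5832)x^4 + (20035/2916)x^3 + (97441/23328)x^2 - (232763/23328)x - 521441/93312
[D_q, E_{1/2}] f = (181/162)x^5 + (10427/2916)x^4 + (13715/2916)x^3 + (18725/5832)x^2 + (39821/23328)x - 113621/46656

the result is g(x) = (181/162)x^5 + (10427/2916)x^4 + (13715/2916)x^3 + (18725/5832)x^2 + (39821/23328)x - 113621/46656
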